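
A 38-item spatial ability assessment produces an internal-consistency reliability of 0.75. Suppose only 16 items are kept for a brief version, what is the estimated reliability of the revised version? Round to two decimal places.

n = 16/38 = 0.4211
r_new = (0.4211 × 0.75) / (1 + (0.4211 − 1) × 0.75)
r_new = 0.3158 / 0.5658 ≈ 0.5581

0.56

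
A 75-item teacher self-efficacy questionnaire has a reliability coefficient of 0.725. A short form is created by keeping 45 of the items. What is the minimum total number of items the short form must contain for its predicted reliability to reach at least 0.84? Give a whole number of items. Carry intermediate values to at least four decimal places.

First, r for the 45-item form: n = 45/75 = 0.6000, so r_45 = 0.6000·0.725/(1 + (0.6000 − 1)·0.725) = 0.6127
Then solve for n' with r_old = 0.6127, r_target = 0.84: n' = 0.84(1 − 0.6127)/[0.6127(1 − 0.84)] = 3.3186
Total items = 3.3186 × 45 = 149.34, rounded up to 150.

150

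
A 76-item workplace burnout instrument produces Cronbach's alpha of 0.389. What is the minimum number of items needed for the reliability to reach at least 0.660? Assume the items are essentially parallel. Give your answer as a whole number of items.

Spearman-Brown solved for the length factor n:
n = r*(1 − r) / [ r (1 − r*) ]
n = 0.660 × (1 − 0.389) / [ 0.389 × (1 − 0.660) ]
  = 0.403260 / 0.132260 = 3.0490
Items needed = n × 76 = 3.0490 × 76 ≈ 231.72 → round up to 232

232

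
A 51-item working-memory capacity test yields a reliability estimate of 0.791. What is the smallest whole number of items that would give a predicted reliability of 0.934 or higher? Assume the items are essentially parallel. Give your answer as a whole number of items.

n = 0.934 × (1 − 0.791) / [ 0.791 × (1 − 0.934) ]
n = 0.195206 / 0.052206 ≈ 3.7391
3.7391 × 51 = 190.69 → 191 items

191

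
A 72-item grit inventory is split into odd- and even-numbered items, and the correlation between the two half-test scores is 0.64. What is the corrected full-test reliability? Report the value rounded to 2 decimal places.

Apply the Spearman-Brown correction with n = 2:
r_full = 2r_hh / (1 + r_hh) = 2 × 0.64 / (1 + 0.64)
r_full = 1.2800 / 1.6400 ≈ 0.7805

0.78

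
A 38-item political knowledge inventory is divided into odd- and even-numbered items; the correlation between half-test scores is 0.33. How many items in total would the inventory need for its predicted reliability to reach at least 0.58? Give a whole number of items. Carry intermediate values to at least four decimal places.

Corrected full-test reliability: r_full = 2 × 0.33 / (1 + 0.33) ≈ 0.4962
Solve Spearman-Brown for n: n = 0.58(1 − 0.4962) / [0.4962(1 − 0.58)] = 1.4021
Required items = 1.4021 × 38 = 53.28, so 54 items.

54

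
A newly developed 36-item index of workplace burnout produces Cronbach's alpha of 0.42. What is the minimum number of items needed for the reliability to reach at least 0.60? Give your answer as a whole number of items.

Invert Spearman-Brown to solve for n:
n = r*(1 − r) / [ r (1 − r*) ]
n = 0.60(1 − 0.42) / [0.42(1 − 0.60)]
n = 0.3480 / 0.1680 ≈ 2.0714
So the test needs 2.0714 × 36 ≈ 74.57 items; rounding up, 75.

75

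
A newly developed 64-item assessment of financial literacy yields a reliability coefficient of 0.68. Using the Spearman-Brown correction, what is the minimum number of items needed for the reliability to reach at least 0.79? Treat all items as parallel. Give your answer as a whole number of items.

114

n = 0.79(1 − 0.68) / [0.68(1 − 0.79)]
  = 0.2528 / 0.1428 = 1.7703
Items needed = n × 64 = 1.7703 × 64 ≈ 113.30 → round up to 114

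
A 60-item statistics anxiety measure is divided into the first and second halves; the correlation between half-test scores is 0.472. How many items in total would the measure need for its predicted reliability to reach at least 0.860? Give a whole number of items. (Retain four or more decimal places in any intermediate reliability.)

r_full = 2(0.472)/(1 + 0.472) = 0.6413
Solve Spearman-Brown for n: n = 0.860(1 − 0.6413) / [0.6413(1 − 0.860)] = 3.4359
Required items = 3.4359 × 60 = 206.15, so 207 items.

207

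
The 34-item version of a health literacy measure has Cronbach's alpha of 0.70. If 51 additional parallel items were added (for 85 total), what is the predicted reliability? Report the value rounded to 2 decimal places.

n = 85/34 = 2.5
r_new = (2.5 × 0.70) / (1 + (2.5 − 1) × 0.70)
r_new = 1.7500 / 2.0500 ≈ 0.8537

0.85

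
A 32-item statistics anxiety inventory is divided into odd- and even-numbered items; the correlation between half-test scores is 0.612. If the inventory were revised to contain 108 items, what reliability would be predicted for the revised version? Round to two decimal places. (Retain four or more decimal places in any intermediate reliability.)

Full-test reliability from the split-half r: r_full = 2(0.612)/(1 + 0.612) = 0.7593
Length factor from 32 to 108 items: n = 108/32 = 3.3750
r_new = n·r_full / (1 + (n − 1)·r_full) = 2.5626 / 2.8033 ≈ 0.9141

0.91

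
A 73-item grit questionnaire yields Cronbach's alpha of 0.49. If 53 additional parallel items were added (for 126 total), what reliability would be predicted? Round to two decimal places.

0.62

The new length is 126/73 = 1.726 times the old.
By Spearman-Brown, r_new = n r / (1 + (n − 1) r).
r_new = (1.726 × 0.49) / (1 + (1.726 − 1) × 0.49)
r_new = 0.8457 / 1.3557 ≈ 0.6238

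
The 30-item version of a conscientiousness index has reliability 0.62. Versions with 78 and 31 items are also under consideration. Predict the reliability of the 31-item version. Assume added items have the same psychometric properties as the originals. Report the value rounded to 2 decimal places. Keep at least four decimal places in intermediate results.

0.63

Only the ratio of lengths matters: n = 31/30 = 1.0333
r_{31} = n·r / (1 + (n − 1)·r) = 0.6406 / 1.0206 ≈ 0.6277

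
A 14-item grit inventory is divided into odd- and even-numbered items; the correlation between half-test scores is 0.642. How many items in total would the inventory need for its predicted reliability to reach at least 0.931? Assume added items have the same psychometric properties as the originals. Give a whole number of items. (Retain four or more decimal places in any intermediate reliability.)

53

r_full = 2(0.642)/(1 + 0.642) = 0.7820
Solve Spearman-Brown for n: n = 0.931(1 − 0.7820) / [0.7820(1 − 0.931)] = 3.7614
Items = 3.7614 × 14 ≈ 52.66 → 53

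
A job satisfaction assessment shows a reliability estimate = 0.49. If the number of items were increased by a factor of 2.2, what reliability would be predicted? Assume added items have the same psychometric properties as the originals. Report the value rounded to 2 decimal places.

r_new = 2.2·0.49 / [1 + (2.2 − 1)·0.49]
     = 1.0780 / 1.5880 = 0.6788

0.68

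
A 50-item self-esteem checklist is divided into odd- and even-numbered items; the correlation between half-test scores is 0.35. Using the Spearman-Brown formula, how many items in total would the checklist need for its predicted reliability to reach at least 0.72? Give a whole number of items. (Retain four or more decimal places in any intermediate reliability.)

120

Corrected full-test reliability: r_full = 2 × 0.35 / (1 + 0.35) ≈ 0.5185
Solve Spearman-Brown for n: n = 0.72(1 − 0.5185) / [0.5185(1 − 0.72)] = 2.3879
Items = 2.3879 × 50 ≈ 119.40 → 120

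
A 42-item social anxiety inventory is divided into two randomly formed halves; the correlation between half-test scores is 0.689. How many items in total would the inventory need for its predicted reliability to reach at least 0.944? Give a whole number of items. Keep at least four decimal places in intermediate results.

r_full = 2(0.689)/(1 + 0.689) = 0.8159
Solve Spearman-Brown for n: n = 0.944(1 − 0.8159) / [0.8159(1 − 0.944)] = 3.8037
Required items = 3.8037 × 42 = 159.76, so 160 items.

160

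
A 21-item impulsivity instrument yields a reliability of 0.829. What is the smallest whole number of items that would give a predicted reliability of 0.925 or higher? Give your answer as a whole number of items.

n = 0.925(1 − 0.829) / [0.829(1 − 0.925)]
n = 0.158175 / 0.062175 ≈ 2.5440
2.5440 × 21 = 53.42 → 54 items

54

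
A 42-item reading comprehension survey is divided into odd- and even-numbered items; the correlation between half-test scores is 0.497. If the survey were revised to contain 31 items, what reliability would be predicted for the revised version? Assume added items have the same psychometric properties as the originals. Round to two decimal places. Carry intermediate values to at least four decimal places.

0.59

Full-test reliability from the split-half r: r_full = 2(0.497)/(1 + 0.497) = 0.6640
Length factor from 42 to 31 items: n = 31/42 = 0.7381
r_new = n·r_full / (1 + (n − 1)·r_full) = 0.4901 / 0.8261 ≈ 0.5933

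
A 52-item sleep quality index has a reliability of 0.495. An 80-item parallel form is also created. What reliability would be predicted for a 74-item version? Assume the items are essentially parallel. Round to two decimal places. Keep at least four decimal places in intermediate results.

The 80-item form is not needed; work directly from the 52-item form with n = 74/52 = 1.4231.
r_{74} = n·r / (1 + (n − 1)·r) = 0.7044 / 1.2094 ≈ 0.5824

0.58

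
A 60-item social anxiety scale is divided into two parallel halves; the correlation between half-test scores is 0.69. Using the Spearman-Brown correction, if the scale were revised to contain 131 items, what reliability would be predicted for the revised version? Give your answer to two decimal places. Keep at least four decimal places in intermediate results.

0.91

Full-test reliability from the split-half r: r_full = 2(0.69)/(1 + 0.69) = 0.8166
Length factor from 60 to 131 items: n = 131/60 = 2.1833
r_new = n·r_full / (1 + (n − 1)·r_full) = 1.7829 / 1.9663 ≈ 0.9067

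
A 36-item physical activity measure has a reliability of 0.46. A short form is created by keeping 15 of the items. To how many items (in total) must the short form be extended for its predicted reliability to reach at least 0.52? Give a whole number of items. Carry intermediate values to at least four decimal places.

46

First, r for the 15-item form: n = 15/36 = 0.4167, so r_15 = 0.4167·0.46/(1 + (0.4167 − 1)·0.46) = 0.2620
Then solve for n' with r_old = 0.2620, r_target = 0.52: n' = 0.52(1 − 0.2620)/[0.2620(1 − 0.52)] = 3.0515
Total items = 3.0515 × 15 = 45.77, rounded up to 46.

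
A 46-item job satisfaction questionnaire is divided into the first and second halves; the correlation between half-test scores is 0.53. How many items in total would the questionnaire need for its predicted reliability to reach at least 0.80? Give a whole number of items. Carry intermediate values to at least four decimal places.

Corrected full-test reliability: r_full = 2 × 0.53 / (1 + 0.53) ≈ 0.6928
n = r_tgt(1 − r_full) / [r_full(1 − r_tgt)] = 0.80 × 0.3072 / (0.6928 × 0.20) ≈ 1.7737
Required items = 1.7737 × 46 = 81.59, so 82 items.

82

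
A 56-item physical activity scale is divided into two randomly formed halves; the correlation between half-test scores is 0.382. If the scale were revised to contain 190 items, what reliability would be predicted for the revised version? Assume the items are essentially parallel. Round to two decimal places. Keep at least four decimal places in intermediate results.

0.81

Spearman-Brown correction (n = 2): r_full = 2·0.382/(1 + 0.382) = 0.5528
Then adjust to 190 items: n = 190/56 = 3.3929
r_new = n·r_full / (1 + (n − 1)·r_full) = 1.8756 / 2.3228 ≈ 0.8075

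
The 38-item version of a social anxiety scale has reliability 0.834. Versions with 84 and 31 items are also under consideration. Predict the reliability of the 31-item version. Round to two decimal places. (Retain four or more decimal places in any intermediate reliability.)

Only the ratio of lengths matters: n = 31/38 = 0.8158
r_{31} = n·r / (1 + (n − 1)·r) = 0.6804 / 0.8464 ≈ 0.8039

0.80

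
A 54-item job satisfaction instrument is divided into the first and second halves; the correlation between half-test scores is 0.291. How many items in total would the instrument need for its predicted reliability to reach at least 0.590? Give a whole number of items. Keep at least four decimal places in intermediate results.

95

r_full = 2(0.291)/(1 + 0.291) = 0.4508
n = r_tgt(1 − r_full) / [r_full(1 − r_tgt)] = 0.590 × 0.5492 / (0.4508 × 0.410) ≈ 1.7531
Items = 1.7531 × 54 ≈ 94.67 → 95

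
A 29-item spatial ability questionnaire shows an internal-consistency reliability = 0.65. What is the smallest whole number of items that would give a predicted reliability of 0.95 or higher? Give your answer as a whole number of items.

297

n = 0.95(1 − 0.65) / [0.65(1 − 0.95)]
n = 0.3325 / 0.0325 ≈ 10.2308
Items needed = n × 29 = 10.2308 × 29 ≈ 296.69 → round up to 297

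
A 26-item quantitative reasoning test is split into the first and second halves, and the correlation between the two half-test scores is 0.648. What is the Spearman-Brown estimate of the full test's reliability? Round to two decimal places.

0.79

r_full = 2(0.648) / (1 + 0.648)
r_full = 1.2960 / 1.6480 ≈ 0.7864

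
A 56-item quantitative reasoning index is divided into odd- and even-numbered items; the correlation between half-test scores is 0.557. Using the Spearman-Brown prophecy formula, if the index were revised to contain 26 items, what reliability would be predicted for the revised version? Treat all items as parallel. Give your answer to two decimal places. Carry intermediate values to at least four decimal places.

First correct the split-half correlation to full-test reliability: r_full = 2 × 0.557 / (1 + 0.557) ≈ 0.7155
Then adjust to 26 items: n = 26/56 = 0.4643
r_new = n·r_full / (1 + (n − 1)·r_full) = 0.3322 / 0.6167 ≈ 0.5387

0.54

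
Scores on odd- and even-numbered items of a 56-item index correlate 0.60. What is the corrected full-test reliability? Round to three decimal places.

0.750

The full test is twice the length of either half (n = 2).
r_full = 2(0.60) / (1 + 0.60)
       = 1.2000 / 1.6000 = 0.7500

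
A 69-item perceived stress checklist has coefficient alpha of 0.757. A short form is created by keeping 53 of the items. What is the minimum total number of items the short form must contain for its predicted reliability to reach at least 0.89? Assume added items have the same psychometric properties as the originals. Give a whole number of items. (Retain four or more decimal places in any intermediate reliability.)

First, r for the 53-item form: n = 53/69 = 0.7681, so r_53 = 0.7681·0.757/(1 + (0.7681 − 1)·0.757) = 0.7053
Length factor from the short form to reach 0.89: n' = 0.89(1 − 0.7053) / [0.7053(1 − 0.89)] ≈ 3.3807
Items = 3.3807 × 53 ≈ 179.18 → 180

180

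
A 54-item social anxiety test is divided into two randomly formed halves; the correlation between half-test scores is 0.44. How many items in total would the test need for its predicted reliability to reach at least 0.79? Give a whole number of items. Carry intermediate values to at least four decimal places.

Corrected full-test reliability: r_full = 2 × 0.44 / (1 + 0.44) ≈ 0.6111
Solve Spearman-Brown for n: n = 0.79(1 − 0.6111) / [0.6111(1 − 0.79)] = 2.3941
Items = 2.3941 × 54 ≈ 129.28 → 130

130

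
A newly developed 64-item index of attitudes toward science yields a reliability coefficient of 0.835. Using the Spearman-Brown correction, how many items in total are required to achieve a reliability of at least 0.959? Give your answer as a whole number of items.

n = 0.959(1 − 0.835) / [0.835(1 − 0.959)]
n = 0.158235 / 0.034235 ≈ 4.6220
Items needed = n × 64 = 4.6220 × 64 ≈ 295.81 → round up to 296

296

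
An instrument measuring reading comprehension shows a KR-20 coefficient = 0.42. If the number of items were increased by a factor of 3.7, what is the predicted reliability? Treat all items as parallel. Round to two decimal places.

0.73

Spearman-Brown: r_new = n·r / (1 + (n − 1)·r)
r_new = (3.7 × 0.42) / (1 + (3.7 − 1) × 0.42)
     = 1.5540 / 2.1340 = 0.7282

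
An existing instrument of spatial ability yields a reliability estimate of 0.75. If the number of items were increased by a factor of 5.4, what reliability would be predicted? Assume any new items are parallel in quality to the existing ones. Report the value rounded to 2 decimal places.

0.94

Apply the Spearman-Brown prophecy formula, r' = nr / [1 + (n − 1)r]:
r_new = (5.4 × 0.75) / (1 + (5.4 − 1) × 0.75)
r_new = 4.0500 / 4.3000 ≈ 0.9419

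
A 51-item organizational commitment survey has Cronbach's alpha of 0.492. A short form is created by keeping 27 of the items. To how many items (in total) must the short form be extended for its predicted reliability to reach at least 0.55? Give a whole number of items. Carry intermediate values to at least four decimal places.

65

First, r for the 27-item form: n = 27/51 = 0.5294, so r_27 = 0.5294·0.492/(1 + (0.5294 − 1)·0.492) = 0.3389
Length factor from the short form to reach 0.55: n' = 0.55(1 − 0.3389) / [0.3389(1 − 0.55)] ≈ 2.3842
Total items = 2.3842 × 27 = 64.37, rounded up to 65.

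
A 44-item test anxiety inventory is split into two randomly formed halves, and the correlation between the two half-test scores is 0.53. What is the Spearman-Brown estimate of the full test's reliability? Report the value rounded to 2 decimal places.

0.69

Apply the Spearman-Brown correction with n = 2:
r_full = 2(0.53) / (1 + 0.53)
       = 1.0600 / 1.5300 = 0.6928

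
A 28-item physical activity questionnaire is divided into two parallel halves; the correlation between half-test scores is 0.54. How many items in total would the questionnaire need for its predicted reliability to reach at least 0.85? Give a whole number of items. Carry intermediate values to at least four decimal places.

Corrected full-test reliability: r_full = 2 × 0.54 / (1 + 0.54) ≈ 0.7013
n = r_tgt(1 − r_full) / [r_full(1 − r_tgt)] = 0.85 × 0.2987 / (0.7013 × 0.15) ≈ 2.4136
Required items = 2.4136 × 28 = 67.58, so 68 items.

68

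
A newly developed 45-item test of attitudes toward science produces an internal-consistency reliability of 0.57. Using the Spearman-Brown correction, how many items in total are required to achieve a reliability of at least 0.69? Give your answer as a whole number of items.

76

Spearman-Brown solved for the length factor n:
n = r_target (1 − r_old) / [ r_old (1 − r_target) ]
n = 0.69(1 − 0.57) / [0.57(1 − 0.69)]
  = 0.2967 / 0.1767 = 1.6791
Items needed = n × 45 = 1.6791 × 45 ≈ 75.56 → round up to 76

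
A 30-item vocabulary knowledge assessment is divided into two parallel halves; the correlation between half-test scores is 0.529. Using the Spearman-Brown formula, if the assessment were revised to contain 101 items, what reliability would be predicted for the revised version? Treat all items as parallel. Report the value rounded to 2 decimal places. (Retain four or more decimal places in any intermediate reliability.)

0.88

Spearman-Brown correction (n = 2): r_full = 2·0.529/(1 + 0.529) = 0.6920
Then adjust to 101 items: n = 101/30 = 3.3667
r_new = n·r_full / (1 + (n − 1)·r_full) = 2.3298 / 2.6378 ≈ 0.8832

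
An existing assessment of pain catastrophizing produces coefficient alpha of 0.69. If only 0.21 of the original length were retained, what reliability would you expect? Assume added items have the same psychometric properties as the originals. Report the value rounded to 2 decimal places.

0.32

By Spearman-Brown, r_new = n r / (1 + (n − 1) r).
r_new = 0.21·0.69 / [1 + (0.21 − 1)·0.69]
     = 0.1449 / 0.4549 = 0.3185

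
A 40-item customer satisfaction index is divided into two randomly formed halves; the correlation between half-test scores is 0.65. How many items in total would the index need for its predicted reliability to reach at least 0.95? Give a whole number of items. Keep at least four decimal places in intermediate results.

Corrected full-test reliability: r_full = 2 × 0.65 / (1 + 0.65) ≈ 0.7879
Solve Spearman-Brown for n: n = 0.95(1 − 0.7879) / [0.7879(1 − 0.95)] = 5.1147
Required items = 5.1147 × 40 = 204.59, so 205 items.

205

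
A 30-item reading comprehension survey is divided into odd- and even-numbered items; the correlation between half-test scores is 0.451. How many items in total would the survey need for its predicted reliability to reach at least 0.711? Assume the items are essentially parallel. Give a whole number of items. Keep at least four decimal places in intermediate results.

Corrected full-test reliability: r_full = 2 × 0.451 / (1 + 0.451) ≈ 0.6216
n = r_tgt(1 − r_full) / [r_full(1 − r_tgt)] = 0.711 × 0.3784 / (0.6216 × 0.289) ≈ 1.4977
Required items = 1.4977 × 30 = 44.93, so 45 items.

45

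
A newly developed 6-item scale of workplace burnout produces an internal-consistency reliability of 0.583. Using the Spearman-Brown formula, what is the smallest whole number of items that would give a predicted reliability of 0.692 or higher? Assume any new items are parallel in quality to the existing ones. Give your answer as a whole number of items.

Rearranging the Spearman-Brown formula for n,
n = r_target (1 − r_old) / [ r_old (1 − r_target) ]
n = 0.692(1 − 0.583) / [0.583(1 − 0.692)]
n = 0.288564 / 0.179564 ≈ 1.6070
Items needed = n × 6 = 1.6070 × 6 ≈ 9.64 → round up to 10

10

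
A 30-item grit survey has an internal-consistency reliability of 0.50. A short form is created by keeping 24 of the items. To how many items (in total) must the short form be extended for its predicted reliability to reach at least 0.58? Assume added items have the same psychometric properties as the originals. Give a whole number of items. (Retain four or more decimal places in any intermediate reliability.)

42

First, r for the 24-item form: n = 24/30 = 0.8000, so r_24 = 0.8000·0.50/(1 + (0.8000 − 1)·0.50) = 0.4444
Then solve for n' with r_old = 0.4444, r_target = 0.58: n' = 0.58(1 − 0.4444)/[0.4444(1 − 0.58)] = 1.7265
Total items = 1.7265 × 24 = 41.44, rounded up to 42.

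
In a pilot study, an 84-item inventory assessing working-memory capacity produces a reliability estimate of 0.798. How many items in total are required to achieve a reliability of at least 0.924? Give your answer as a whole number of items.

n = 0.924(1 − 0.798) / [0.798(1 − 0.924)]
n = 0.186648 / 0.060648 ≈ 3.0776
So the test needs 3.0776 × 84 ≈ 258.52 items; rounding up, 259.

259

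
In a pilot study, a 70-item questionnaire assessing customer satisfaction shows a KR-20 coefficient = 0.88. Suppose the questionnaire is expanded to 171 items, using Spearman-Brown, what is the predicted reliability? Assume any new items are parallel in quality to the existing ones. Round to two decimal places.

0.95

Length ratio n = 171/70 = 2.4429
Spearman-Brown: r_new = n·r / (1 + (n − 1)·r)
r_new = 2.4429·0.88 / [1 + (2.4429 − 1)·0.88]
     = 2.1498 / 2.2698 = 0.9471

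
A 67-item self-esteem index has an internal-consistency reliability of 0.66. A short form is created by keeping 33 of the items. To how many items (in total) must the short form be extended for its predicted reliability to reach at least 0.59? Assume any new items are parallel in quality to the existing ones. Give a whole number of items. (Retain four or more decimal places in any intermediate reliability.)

Short-form reliability: n = 33/67 = 0.4925; r_33 = n·r/(1+(n−1)r) ≈ 0.4888
Length factor from the short form to reach 0.59: n' = 0.59(1 − 0.4888) / [0.4888(1 − 0.59)] ≈ 1.5050
Total items = 1.5050 × 33 = 49.66, rounded up to 50.

50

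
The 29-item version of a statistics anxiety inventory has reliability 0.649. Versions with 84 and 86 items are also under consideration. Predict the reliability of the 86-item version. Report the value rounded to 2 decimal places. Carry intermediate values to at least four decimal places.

The 84-item form is not needed; work directly from the 29-item form with n = 86/29 = 2.9655.
r_{86} = n·r / (1 + (n − 1)·r) = 1.9246 / 2.2756 ≈ 0.8458

0.85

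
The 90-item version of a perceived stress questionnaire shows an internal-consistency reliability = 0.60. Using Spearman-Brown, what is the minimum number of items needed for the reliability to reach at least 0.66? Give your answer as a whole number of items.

117

Rearranging the Spearman-Brown formula for n,
n = r*(1 − r) / [ r (1 − r*) ]
n = 0.66(1 − 0.60) / [0.60(1 − 0.66)]
n = 0.2640 / 0.2040 ≈ 1.2941
So the test needs 1.2941 × 90 ≈ 116.47 items; rounding up, 117.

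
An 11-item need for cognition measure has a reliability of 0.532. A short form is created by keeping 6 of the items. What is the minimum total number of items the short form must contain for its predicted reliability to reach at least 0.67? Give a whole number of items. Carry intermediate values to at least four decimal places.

First, r for the 6-item form: n = 6/11 = 0.5455, so r_6 = 0.5455·0.532/(1 + (0.5455 − 1)·0.532) = 0.3828
Then solve for n' with r_old = 0.3828, r_target = 0.67: n' = 0.67(1 − 0.3828)/[0.3828(1 − 0.67)] = 3.2735
Items = 3.2735 × 6 ≈ 19.64 → 20

20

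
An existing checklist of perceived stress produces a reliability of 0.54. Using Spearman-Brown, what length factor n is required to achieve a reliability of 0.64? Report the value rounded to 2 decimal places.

1.51

n = [0.64 × 0.46] / [0.54 × 0.36]
n = 0.2944 / 0.1944 ≈ 1.5144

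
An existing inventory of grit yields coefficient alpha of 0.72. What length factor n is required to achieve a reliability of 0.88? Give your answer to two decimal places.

2.85

n = [0.88 × 0.28] / [0.72 × 0.12]
n = 0.2464 / 0.0864 ≈ 2.8519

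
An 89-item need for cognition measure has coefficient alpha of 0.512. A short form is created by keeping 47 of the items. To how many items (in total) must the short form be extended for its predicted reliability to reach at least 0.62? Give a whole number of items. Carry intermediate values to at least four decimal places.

139

First, r for the 47-item form: n = 47/89 = 0.5281, so r_47 = 0.5281·0.512/(1 + (0.5281 − 1)·0.512) = 0.3565
Length factor from the short form to reach 0.62: n' = 0.62(1 − 0.3565) / [0.3565(1 − 0.62)] ≈ 2.9451
Total items = 2.9451 × 47 = 138.42, rounded up to 139.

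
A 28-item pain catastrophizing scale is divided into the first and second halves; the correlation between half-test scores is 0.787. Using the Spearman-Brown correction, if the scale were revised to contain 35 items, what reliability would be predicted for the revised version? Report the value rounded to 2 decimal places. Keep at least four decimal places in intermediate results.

Spearman-Brown correction (n = 2): r_full = 2·0.787/(1 + 0.787) = 0.8808
Then adjust to 35 items: n = 35/28 = 1.2500
r_new = n·r_full / (1 + (n − 1)·r_full) = 1.1010 / 1.2202 ≈ 0.9023

0.90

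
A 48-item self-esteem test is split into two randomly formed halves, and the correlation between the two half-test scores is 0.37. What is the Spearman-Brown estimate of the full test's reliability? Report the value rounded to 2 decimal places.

The full test is twice the length of either half (n = 2).
r_full = 2r_hh / (1 + r_hh) = 2 × 0.37 / (1 + 0.37)
r_full = 0.7400 / 1.3700 ≈ 0.5401

0.54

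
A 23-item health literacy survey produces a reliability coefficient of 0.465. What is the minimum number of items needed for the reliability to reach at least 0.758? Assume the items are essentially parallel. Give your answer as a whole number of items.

n = 0.758(1 − 0.465) / [0.465(1 − 0.758)]
n = 0.405530 / 0.112530 ≈ 3.6038
So the test needs 3.6038 × 23 ≈ 82.89 items; rounding up, 83.

83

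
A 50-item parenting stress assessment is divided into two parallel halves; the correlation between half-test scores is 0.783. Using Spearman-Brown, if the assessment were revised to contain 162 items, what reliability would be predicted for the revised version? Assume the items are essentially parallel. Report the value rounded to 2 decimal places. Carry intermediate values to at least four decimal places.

0.96

Spearman-Brown correction (n = 2): r_full = 2·0.783/(1 + 0.783) = 0.8783
Length factor from 50 to 162 items: n = 162/50 = 3.2400
r_new = n·r_full / (1 + (n − 1)·r_full) = 2.8457 / 2.9674 ≈ 0.9590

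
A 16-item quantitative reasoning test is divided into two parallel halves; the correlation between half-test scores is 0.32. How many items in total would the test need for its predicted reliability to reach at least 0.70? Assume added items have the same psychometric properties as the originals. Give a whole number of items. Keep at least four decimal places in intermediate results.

r_full = 2(0.32)/(1 + 0.32) = 0.4848
Solve Spearman-Brown for n: n = 0.70(1 − 0.4848) / [0.4848(1 − 0.70)] = 2.4796
Items = 2.4796 × 16 ≈ 39.67 → 40

40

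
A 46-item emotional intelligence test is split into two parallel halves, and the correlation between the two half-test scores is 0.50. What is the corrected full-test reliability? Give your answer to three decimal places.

Apply the Spearman-Brown correction with n = 2:
r_full = 2(0.50) / (1 + 0.50)
       = 1.0000 / 1.5000 = 0.6667

0.667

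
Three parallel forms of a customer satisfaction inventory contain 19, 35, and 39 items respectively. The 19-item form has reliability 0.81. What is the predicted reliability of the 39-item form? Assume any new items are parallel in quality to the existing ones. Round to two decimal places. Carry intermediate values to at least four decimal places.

0.90

Only the ratio of lengths matters: n = 39/19 = 2.0526
r_{39} = n·r / (1 + (n − 1)·r) = 1.6626 / 1.8526 ≈ 0.8974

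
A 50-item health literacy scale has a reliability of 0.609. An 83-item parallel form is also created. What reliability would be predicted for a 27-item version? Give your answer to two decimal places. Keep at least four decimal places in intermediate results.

0.46

Only the ratio of lengths matters: n = 27/50 = 0.5400
r_{27} = n·r / (1 + (n − 1)·r) = 0.3289 / 0.7199 ≈ 0.4569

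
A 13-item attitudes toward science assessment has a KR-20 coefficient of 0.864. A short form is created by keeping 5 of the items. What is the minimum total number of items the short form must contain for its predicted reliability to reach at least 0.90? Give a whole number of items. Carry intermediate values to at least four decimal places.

19

Short-form reliability: n = 5/13 = 0.3846; r_5 = n·r/(1+(n−1)r) ≈ 0.7096
Then solve for n' with r_old = 0.7096, r_target = 0.90: n' = 0.90(1 − 0.7096)/[0.7096(1 − 0.90)] = 3.6832
Total items = 3.6832 × 5 = 18.42, rounded up to 19.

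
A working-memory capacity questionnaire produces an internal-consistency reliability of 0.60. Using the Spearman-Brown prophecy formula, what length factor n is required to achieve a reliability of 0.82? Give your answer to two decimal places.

Spearman-Brown solved for the length factor n:
n = r*(1 − r) / [ r (1 − r*) ]
n = [0.82 × 0.40] / [0.60 × 0.18]
n = 0.3280 / 0.1080 ≈ 3.0370

3.04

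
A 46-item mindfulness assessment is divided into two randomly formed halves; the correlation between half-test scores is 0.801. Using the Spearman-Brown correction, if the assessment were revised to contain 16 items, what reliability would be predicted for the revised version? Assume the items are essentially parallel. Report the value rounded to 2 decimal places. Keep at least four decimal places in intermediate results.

First correct the split-half correlation to full-test reliability: r_full = 2 × 0.801 / (1 + 0.801) ≈ 0.8895
Then adjust to 16 items: n = 16/46 = 0.3478
r_new = n·r_full / (1 + (n − 1)·r_full) = 0.3094 / 0.4199 ≈ 0.7368

0.74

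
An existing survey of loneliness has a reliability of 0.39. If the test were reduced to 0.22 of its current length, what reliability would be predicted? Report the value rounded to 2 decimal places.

0.12

r_new = (0.22 × 0.39) / (1 + (0.22 − 1) × 0.39)
     = 0.0858 / 0.6958 = 0.1233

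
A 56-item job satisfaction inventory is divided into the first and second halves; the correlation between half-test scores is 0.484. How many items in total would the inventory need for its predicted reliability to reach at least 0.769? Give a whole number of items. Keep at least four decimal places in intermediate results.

100

Corrected full-test reliability: r_full = 2 × 0.484 / (1 + 0.484) ≈ 0.6523
n = r_tgt(1 − r_full) / [r_full(1 − r_tgt)] = 0.769 × 0.3477 / (0.6523 × 0.231) ≈ 1.7745
Items = 1.7745 × 56 ≈ 99.37 → 100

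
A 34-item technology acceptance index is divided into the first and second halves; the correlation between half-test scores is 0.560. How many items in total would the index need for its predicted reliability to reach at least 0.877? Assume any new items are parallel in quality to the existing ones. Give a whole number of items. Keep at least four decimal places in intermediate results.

r_full = 2(0.560)/(1 + 0.560) = 0.7179
n = r_tgt(1 − r_full) / [r_full(1 − r_tgt)] = 0.877 × 0.2821 / (0.7179 × 0.123) ≈ 2.8018
Required items = 2.8018 × 34 = 95.26, so 96 items.

96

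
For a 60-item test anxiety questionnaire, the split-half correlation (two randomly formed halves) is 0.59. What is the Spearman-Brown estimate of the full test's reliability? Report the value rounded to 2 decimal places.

0.74

The full test is twice the length of either half (n = 2).
r_full = 2r_hh / (1 + r_hh) = 2 × 0.59 / (1 + 0.59)
r_full = 1.1800 / 1.5900 ≈ 0.7421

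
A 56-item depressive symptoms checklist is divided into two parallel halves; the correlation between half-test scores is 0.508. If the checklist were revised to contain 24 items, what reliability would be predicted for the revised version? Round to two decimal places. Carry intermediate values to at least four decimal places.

Full-test reliability from the split-half r: r_full = 2(0.508)/(1 + 0.508) = 0.6737
Then adjust to 24 items: n = 24/56 = 0.4286
r_new = n·r_full / (1 + (n − 1)·r_full) = 0.2887 / 0.6150 ≈ 0.4694

0.47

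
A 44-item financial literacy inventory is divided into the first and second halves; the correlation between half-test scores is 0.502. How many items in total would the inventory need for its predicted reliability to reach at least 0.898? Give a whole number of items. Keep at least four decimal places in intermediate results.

r_full = 2(0.502)/(1 + 0.502) = 0.6684
Solve Spearman-Brown for n: n = 0.898(1 − 0.6684) / [0.6684(1 − 0.898)] = 4.3677
Required items = 4.3677 × 44 = 192.18, so 193 items.

193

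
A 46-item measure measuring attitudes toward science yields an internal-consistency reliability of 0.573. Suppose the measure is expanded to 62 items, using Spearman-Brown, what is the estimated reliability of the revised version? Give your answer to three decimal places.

0.644

The new length is 62/46 = 1.3478 times the old.
By Spearman-Brown, r_new = n r / (1 + (n − 1) r).
r_new = 1.3478·0.573 / [1 + (1.3478 − 1)·0.573]
     = 0.7723 / 1.1993 = 0.6440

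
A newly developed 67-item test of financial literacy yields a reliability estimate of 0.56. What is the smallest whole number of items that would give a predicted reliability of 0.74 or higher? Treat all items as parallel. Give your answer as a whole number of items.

150

Rearranging the Spearman-Brown formula for n,
n = r*(1 − r) / [ r (1 − r*) ]
n = [0.74 × 0.44] / [0.56 × 0.26]
  = 0.3256 / 0.1456 = 2.2363
Items needed = n × 67 = 2.2363 × 67 ≈ 149.83 → round up to 150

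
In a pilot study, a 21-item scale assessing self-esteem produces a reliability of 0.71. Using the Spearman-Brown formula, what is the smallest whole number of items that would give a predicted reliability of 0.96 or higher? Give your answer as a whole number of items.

206

Rearranging the Spearman-Brown formula for n,
n = r*(1 − r) / [ r (1 − r*) ]
n = [0.96 × 0.29] / [0.71 × 0.04]
n = 0.2784 / 0.0284 ≈ 9.8028
9.8028 × 21 = 205.86 → 206 items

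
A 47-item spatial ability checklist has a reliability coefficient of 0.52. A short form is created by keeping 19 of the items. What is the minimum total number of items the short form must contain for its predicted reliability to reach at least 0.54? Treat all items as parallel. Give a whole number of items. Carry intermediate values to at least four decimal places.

51

Short-form reliability: n = 19/47 = 0.4043; r_19 = n·r/(1+(n−1)r) ≈ 0.3046
Length factor from the short form to reach 0.54: n' = 0.54(1 − 0.3046) / [0.3046(1 − 0.54)] ≈ 2.6800
Total items = 2.6800 × 19 = 50.92, rounded up to 51.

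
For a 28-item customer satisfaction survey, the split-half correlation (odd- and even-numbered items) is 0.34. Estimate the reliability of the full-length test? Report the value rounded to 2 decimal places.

Each half is half the length of the full test, so the full test is n = 2 times a half.
r_full = 2(0.34) / (1 + 0.34)
r_full = 0.6800 / 1.3400 ≈ 0.5075

0.51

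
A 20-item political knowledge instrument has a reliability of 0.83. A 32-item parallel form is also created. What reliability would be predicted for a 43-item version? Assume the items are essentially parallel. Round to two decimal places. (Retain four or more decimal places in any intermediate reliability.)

Only the ratio of lengths matters: n = 43/20 = 2.1500
r_{43} = n·r / (1 + (n − 1)·r) = 1.7845 / 1.9545 ≈ 0.9130

0.91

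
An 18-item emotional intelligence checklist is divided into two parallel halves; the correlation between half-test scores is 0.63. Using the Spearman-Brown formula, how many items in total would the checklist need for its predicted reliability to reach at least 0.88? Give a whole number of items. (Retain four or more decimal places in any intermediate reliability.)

r_full = 2(0.63)/(1 + 0.63) = 0.7730
Solve Spearman-Brown for n: n = 0.88(1 − 0.7730) / [0.7730(1 − 0.88)] = 2.1535
Required items = 2.1535 × 18 = 38.76, so 39 items.

39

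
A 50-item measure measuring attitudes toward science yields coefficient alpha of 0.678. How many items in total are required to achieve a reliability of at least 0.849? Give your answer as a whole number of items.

n = 0.849(1 − 0.678) / [0.678(1 − 0.849)]
n = 0.273378 / 0.102378 ≈ 2.6703
Items needed = n × 50 = 2.6703 × 50 ≈ 133.52 → round up to 134

134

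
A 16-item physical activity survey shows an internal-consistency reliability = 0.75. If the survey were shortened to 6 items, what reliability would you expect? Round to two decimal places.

0.53

n = 6/16 = 0.375
Spearman-Brown: r_new = n·r / (1 + (n − 1)·r)
r_new = 0.375·0.75 / [1 + (0.375 − 1)·0.75]
     = 0.2812 / 0.5312 = 0.5294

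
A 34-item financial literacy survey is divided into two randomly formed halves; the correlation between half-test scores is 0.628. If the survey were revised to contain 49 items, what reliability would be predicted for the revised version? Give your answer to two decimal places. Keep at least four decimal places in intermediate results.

0.83

First correct the split-half correlation to full-test reliability: r_full = 2 × 0.628 / (1 + 0.628) ≈ 0.7715
Then adjust to 49 items: n = 49/34 = 1.4412
r_new = n·r_full / (1 + (n − 1)·r_full) = 1.1119 / 1.3404 ≈ 0.8295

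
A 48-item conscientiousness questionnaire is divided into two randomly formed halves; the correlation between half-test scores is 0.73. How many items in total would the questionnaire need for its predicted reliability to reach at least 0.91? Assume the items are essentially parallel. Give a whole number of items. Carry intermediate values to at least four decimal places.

r_full = 2(0.73)/(1 + 0.73) = 0.8439
Solve Spearman-Brown for n: n = 0.91(1 − 0.8439) / [0.8439(1 − 0.91)] = 1.8703
Required items = 1.8703 × 48 = 89.77, so 90 items.

90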